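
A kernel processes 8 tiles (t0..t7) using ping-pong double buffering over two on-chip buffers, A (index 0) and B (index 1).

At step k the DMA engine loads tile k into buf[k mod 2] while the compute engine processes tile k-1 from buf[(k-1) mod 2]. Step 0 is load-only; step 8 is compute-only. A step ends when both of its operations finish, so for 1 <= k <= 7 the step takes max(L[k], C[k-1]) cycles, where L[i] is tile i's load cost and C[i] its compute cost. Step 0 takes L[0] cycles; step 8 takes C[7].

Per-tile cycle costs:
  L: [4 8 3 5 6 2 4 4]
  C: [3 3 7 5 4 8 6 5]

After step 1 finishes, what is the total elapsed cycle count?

end_cycle[1] = 12

  0. 4=4c; end=4; A:t0 B:-
  1. max(8,3)=8c; end=12; A:t0 B:t1
  2. max(3,3)=3c; end=15; A:t2 B:t1
  3. max(5,7)=7c; end=22; A:t2 B:t3
  4. max(6,5)=6c; end=28; A:t4 B:t3
  5. max(2,4)=4c; end=32; A:t4 B:t5
  6. max(4,8)=8c; end=40; A:t6 B:t5
  7. max(4,6)=6c; end=46; A:t6 B:t7
  8. 5=5c; end=51; A:t6 B:t7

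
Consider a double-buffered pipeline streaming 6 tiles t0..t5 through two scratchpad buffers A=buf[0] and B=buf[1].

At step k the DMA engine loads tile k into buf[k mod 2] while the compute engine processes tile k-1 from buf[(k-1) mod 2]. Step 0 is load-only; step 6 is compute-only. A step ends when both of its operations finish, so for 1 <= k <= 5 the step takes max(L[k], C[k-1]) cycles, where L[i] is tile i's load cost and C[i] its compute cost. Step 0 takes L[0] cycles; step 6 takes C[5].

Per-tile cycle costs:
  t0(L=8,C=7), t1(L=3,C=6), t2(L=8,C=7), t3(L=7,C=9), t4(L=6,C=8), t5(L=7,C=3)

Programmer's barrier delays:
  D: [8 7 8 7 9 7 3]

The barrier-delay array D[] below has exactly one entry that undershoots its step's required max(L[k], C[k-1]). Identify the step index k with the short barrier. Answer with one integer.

hazard at step 5

step 0: need L[0]=8 = 8; D[0]=8 ok
step 1: need max(L[1]=3,C[0]=7) = 7; D[1]=7 ok
step 2: need max(L[2]=8,C[1]=6) = 8; D[2]=8 ok
step 3: need max(L[3]=7,C[2]=7) = 7; D[3]=7 ok
step 4: need max(L[4]=6,C[3]=9) = 9; D[4]=9 ok
step 5: need max(L[5]=7,C[4]=8) = 8; D[5]=7 SHORT
step 6: need C[5]=3 = 3; D[6]=3 ok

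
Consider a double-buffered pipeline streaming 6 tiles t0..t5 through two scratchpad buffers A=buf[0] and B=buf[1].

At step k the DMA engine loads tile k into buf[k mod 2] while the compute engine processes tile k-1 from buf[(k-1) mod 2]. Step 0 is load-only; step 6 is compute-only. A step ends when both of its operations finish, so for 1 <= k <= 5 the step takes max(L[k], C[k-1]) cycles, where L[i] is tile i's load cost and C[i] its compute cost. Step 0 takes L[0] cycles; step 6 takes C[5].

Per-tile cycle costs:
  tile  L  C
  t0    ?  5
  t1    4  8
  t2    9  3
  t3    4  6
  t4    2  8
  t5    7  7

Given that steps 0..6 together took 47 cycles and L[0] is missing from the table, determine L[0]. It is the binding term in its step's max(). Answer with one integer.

L[0] = 8

step 0 = dur = L[0]=? = L[0]  (unknown; binding)
step 1 = dur = max(L[1]=4, C[0]=5) = 5
step 2 = dur = max(L[2]=9, C[1]=8) = 9
step 3 = dur = max(L[3]=4, C[2]=3) = 4
step 4 = dur = max(L[4]=2, C[3]=6) = 6
step 5 = dur = max(L[5]=7, C[4]=8) = 8
step 6 = dur = C[5]=7 = 7
sum of known step durations = 39
dur[0] = total - known = 47 - 39 = 8
L[0] is the binding max in step 0, so L[0] = dur[0] = 8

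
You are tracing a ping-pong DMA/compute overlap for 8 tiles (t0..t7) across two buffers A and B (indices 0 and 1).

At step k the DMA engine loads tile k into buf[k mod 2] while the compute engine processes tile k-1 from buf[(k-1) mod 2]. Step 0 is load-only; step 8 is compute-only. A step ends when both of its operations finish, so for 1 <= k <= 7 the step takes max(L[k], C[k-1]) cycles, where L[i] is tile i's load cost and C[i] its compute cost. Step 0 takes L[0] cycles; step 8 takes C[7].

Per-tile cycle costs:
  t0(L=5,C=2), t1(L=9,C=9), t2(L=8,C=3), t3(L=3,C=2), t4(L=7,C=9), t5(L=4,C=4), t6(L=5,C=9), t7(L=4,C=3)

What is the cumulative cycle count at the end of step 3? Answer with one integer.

[0] DMA t0→A (5c) ∥ CU idle ⇒ 5c, clock 5
[1] DMA t1→B (9c) ∥ CU A:t0 (2c) ⇒ 9c, clock 14
[2] DMA t2→A (8c) ∥ CU B:t1 (9c) ⇒ 9c, clock 23
[3] DMA t3→B (3c) ∥ CU A:t2 (3c) ⇒ 3c, clock 26
[4] DMA t4→A (7c) ∥ CU B:t3 (2c) ⇒ 7c, clock 33
[5] DMA t5→B (4c) ∥ CU A:t4 (9c) ⇒ 9c, clock 42
[6] DMA t6→A (5c) ∥ CU B:t5 (4c) ⇒ 5c, clock 47
[7] DMA t7→B (4c) ∥ CU A:t6 (9c) ⇒ 9c, clock 56
[8] DMA idle ∥ CU B:t7 (3c) ⇒ 3c, clock 59

end_cycle[3] = 26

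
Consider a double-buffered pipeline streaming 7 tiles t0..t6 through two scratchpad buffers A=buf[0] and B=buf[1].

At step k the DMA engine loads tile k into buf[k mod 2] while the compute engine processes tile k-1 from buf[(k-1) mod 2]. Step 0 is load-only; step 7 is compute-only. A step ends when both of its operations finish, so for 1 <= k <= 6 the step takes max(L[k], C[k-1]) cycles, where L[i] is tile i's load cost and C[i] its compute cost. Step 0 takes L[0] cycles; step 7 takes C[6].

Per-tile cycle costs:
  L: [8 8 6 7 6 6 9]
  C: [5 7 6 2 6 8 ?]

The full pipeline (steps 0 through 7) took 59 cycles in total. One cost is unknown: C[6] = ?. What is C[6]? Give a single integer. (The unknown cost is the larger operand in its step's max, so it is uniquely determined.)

C[6] = 8

step 0: dur = L[0]=8 = 8
step 1: dur = max(L[1]=8, C[0]=5) = 8
step 2: dur = max(L[2]=6, C[1]=7) = 7
step 3: dur = max(L[3]=7, C[2]=6) = 7
step 4: dur = max(L[4]=6, C[3]=2) = 6
step 5: dur = max(L[5]=6, C[4]=6) = 6
step 6: dur = max(L[6]=9, C[5]=8) = 9
step 7: dur = C[6]=? = C[6]  (unknown; binding)
sum of known step durations = 51
dur[7] = total - known = 59 - 51 = 8
C[6] is the binding max in step 7, so C[6] = dur[7] = 8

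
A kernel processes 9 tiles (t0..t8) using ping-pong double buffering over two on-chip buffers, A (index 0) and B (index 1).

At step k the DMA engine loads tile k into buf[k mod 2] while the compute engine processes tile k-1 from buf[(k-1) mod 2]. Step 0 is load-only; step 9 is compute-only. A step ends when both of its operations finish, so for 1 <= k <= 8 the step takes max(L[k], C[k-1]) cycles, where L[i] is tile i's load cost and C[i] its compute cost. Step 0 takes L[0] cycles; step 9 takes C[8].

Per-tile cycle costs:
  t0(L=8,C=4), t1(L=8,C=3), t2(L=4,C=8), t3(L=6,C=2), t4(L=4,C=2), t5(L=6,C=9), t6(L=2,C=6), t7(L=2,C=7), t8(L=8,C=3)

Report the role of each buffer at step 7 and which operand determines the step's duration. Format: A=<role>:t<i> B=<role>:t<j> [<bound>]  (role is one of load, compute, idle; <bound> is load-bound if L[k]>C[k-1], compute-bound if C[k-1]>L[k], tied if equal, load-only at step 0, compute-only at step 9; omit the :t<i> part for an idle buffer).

step 0: L[0]=8 → dur=8, Σ=8 | A=load:t0 B=idle [load-only]
step 1: L[1]=8 C[0]=4 → dur=8, Σ=16 | A=compute:t0 B=load:t1 [load-bound]
step 2: L[2]=4 C[1]=3 → dur=4, Σ=20 | A=load:t2 B=compute:t1 [load-bound]
step 3: L[3]=6 C[2]=8 → dur=8, Σ=28 | A=compute:t2 B=load:t3 [compute-bound]
step 4: L[4]=4 C[3]=2 → dur=4, Σ=32 | A=load:t4 B=compute:t3 [load-bound]
step 5: L[5]=6 C[4]=2 → dur=6, Σ=38 | A=compute:t4 B=load:t5 [load-bound]
step 6: L[6]=2 C[5]=9 → dur=9, Σ=47 | A=load:t6 B=compute:t5 [compute-bound]
step 7: L[7]=2 C[6]=6 → dur=6, Σ=53 | A=compute:t6 B=load:t7 [compute-bound]
step 8: L[8]=8 C[7]=7 → dur=8, Σ=61 | A=load:t8 B=compute:t7 [load-bound]
step 9: C[8]=3 → dur=3, Σ=64 | A=compute:t8 B=idle [compute-only]

step 7: A=compute:t6 B=load:t7 [compute-bound]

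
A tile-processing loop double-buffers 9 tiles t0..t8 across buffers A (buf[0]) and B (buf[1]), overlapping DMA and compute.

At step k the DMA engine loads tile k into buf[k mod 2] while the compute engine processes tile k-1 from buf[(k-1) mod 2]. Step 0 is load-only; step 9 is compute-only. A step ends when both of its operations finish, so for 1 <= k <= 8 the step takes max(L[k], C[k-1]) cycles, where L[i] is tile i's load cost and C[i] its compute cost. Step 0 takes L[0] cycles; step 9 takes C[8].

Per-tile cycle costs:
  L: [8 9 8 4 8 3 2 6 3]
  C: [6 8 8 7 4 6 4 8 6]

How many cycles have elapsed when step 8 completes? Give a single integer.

end_cycle[8] = 65

step 0: L[0]=8 → dur=8, Σ=8 | A=load:t0 B=idle [load-only]
step 1: L[1]=9 C[0]=6 → dur=9, Σ=17 | A=compute:t0 B=load:t1 [load-bound]
step 2: L[2]=8 C[1]=8 → dur=8, Σ=25 | A=load:t2 B=compute:t1 [tied]
step 3: L[3]=4 C[2]=8 → dur=8, Σ=33 | A=compute:t2 B=load:t3 [compute-bound]
step 4: L[4]=8 C[3]=7 → dur=8, Σ=41 | A=load:t4 B=compute:t3 [load-bound]
step 5: L[5]=3 C[4]=4 → dur=4, Σ=45 | A=compute:t4 B=load:t5 [compute-bound]
step 6: L[6]=2 C[5]=6 → dur=6, Σ=51 | A=load:t6 B=compute:t5 [compute-bound]
step 7: L[7]=6 C[6]=4 → dur=6, Σ=57 | A=compute:t6 B=load:t7 [load-bound]
step 8: L[8]=3 C[7]=8 → dur=8, Σ=65 | A=load:t8 B=compute:t7 [compute-bound]
step 9: C[8]=6 → dur=6, Σ=71 | A=compute:t8 B=idle [compute-only]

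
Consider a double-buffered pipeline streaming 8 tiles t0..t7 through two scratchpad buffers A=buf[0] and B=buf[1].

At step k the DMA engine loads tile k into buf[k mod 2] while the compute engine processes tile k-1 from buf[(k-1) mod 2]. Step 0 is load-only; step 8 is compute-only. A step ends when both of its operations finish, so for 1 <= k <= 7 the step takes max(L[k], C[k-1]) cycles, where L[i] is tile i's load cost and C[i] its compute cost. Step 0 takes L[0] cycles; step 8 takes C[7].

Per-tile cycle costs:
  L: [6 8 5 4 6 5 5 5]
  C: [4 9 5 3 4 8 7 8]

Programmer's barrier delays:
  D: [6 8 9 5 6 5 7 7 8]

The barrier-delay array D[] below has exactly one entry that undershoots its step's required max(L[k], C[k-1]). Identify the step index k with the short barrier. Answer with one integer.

hazard at step 6

k=0 barrier L[0]=6→6c, D[0]=6 ok
k=1 barrier max(L[1]=8,C[0]=4)→8c, D[1]=8 ok
k=2 barrier max(L[2]=5,C[1]=9)→9c, D[2]=9 ok
k=3 barrier max(L[3]=4,C[2]=5)→5c, D[3]=5 ok
k=4 barrier max(L[4]=6,C[3]=3)→6c, D[4]=6 ok
k=5 barrier max(L[5]=5,C[4]=4)→5c, D[5]=5 ok
k=6 barrier max(L[6]=5,C[5]=8)→8c, D[6]=7 SHORT
k=7 barrier max(L[7]=5,C[6]=7)→7c, D[7]=7 ok
k=8 barrier C[7]=8→8c, D[8]=8 ok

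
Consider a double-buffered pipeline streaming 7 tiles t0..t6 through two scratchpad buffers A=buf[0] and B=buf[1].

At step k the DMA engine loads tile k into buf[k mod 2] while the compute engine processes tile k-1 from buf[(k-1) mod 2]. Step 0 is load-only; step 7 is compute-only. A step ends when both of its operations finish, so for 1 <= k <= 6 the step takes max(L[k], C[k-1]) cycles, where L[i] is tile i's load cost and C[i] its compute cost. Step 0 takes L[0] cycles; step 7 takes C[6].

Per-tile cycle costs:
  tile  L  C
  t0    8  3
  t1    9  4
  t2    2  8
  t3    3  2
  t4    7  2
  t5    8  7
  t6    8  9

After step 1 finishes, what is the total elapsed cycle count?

end_cycle[1] = 17

[0] DMA t0→A (8c) ∥ CU idle ⇒ 8c, clock 8
[1] DMA t1→B (9c) ∥ CU A:t0 (3c) ⇒ 9c, clock 17
[2] DMA t2→A (2c) ∥ CU B:t1 (4c) ⇒ 4c, clock 21
[3] DMA t3→B (3c) ∥ CU A:t2 (8c) ⇒ 8c, clock 29
[4] DMA t4→A (7c) ∥ CU B:t3 (2c) ⇒ 7c, clock 36
[5] DMA t5→B (8c) ∥ CU A:t4 (2c) ⇒ 8c, clock 44
[6] DMA t6→A (8c) ∥ CU B:t5 (7c) ⇒ 8c, clock 52
[7] DMA idle ∥ CU A:t6 (9c) ⇒ 9c, clock 61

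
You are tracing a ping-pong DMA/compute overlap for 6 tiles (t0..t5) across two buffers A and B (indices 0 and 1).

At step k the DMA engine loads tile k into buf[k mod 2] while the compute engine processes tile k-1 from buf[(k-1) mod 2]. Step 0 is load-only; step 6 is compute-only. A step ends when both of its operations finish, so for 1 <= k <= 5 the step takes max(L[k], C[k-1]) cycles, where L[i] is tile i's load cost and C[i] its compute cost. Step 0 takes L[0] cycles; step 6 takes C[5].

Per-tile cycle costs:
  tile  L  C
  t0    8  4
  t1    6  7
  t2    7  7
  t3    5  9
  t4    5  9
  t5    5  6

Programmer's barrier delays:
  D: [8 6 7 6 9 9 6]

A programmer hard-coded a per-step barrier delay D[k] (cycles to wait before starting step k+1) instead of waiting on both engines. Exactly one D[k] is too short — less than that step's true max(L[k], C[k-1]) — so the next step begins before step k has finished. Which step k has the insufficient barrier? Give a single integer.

hazard at step 3

[0] required=L[0]=8=8 vs D=8 ok
[1] required=max(L[1]=6,C[0]=4)=6 vs D=6 ok
[2] required=max(L[2]=7,C[1]=7)=7 vs D=7 ok
[3] required=max(L[3]=5,C[2]=7)=7 vs D=6 SHORT
[4] required=max(L[4]=5,C[3]=9)=9 vs D=9 ok
[5] required=max(L[5]=5,C[4]=9)=9 vs D=9 ok
[6] required=C[5]=6=6 vs D=6 ok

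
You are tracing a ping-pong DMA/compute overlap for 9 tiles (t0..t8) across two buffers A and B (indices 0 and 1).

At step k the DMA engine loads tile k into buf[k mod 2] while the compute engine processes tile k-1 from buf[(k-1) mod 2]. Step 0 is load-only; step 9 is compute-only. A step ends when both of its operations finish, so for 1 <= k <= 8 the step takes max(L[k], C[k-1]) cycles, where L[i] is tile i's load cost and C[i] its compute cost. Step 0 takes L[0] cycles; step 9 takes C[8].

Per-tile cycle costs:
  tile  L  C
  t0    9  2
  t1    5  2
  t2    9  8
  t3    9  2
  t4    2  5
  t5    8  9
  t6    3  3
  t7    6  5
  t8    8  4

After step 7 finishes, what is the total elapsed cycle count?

end_cycle[7] = 57

step 0: L[0]=9 → dur=9, Σ=9 | A=load:t0 B=idle [load-only]
step 1: L[1]=5 C[0]=2 → dur=5, Σ=14 | A=compute:t0 B=load:t1 [load-bound]
step 2: L[2]=9 C[1]=2 → dur=9, Σ=23 | A=load:t2 B=compute:t1 [load-bound]
step 3: L[3]=9 C[2]=8 → dur=9, Σ=32 | A=compute:t2 B=load:t3 [load-bound]
step 4: L[4]=2 C[3]=2 → dur=2, Σ=34 | A=load:t4 B=compute:t3 [tied]
step 5: L[5]=8 C[4]=5 → dur=8, Σ=42 | A=compute:t4 B=load:t5 [load-bound]
step 6: L[6]=3 C[5]=9 → dur=9, Σ=51 | A=load:t6 B=compute:t5 [compute-bound]
step 7: L[7]=6 C[6]=3 → dur=6, Σ=57 | A=compute:t6 B=load:t7 [load-bound]
step 8: L[8]=8 C[7]=5 → dur=8, Σ=65 | A=load:t8 B=compute:t7 [load-bound]
step 9: C[8]=4 → dur=4, Σ=69 | A=compute:t8 B=idle [compute-only]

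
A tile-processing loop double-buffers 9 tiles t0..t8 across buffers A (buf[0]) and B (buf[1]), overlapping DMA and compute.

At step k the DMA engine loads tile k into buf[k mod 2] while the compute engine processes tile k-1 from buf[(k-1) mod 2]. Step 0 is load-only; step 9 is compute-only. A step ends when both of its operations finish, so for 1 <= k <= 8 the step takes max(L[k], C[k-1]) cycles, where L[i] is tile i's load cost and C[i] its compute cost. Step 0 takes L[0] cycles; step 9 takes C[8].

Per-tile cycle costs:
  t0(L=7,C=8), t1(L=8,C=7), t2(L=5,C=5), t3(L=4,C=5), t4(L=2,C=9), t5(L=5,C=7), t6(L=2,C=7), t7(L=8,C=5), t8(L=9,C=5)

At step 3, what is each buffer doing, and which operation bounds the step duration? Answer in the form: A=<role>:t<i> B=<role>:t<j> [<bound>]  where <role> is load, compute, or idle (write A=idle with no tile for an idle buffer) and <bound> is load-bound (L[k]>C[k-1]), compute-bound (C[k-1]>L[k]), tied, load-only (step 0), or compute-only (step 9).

step 3: A=compute:t2 B=load:t3 [compute-bound]

[0] DMA t0→A (7c) ∥ CU idle ⇒ 7c, clock 7
[1] DMA t1→B (8c) ∥ CU A:t0 (8c) ⇒ 8c, clock 15
[2] DMA t2→A (5c) ∥ CU B:t1 (7c) ⇒ 7c, clock 22
[3] DMA t3→B (4c) ∥ CU A:t2 (5c) ⇒ 5c, clock 27
[4] DMA t4→A (2c) ∥ CU B:t3 (5c) ⇒ 5c, clock 32
[5] DMA t5→B (5c) ∥ CU A:t4 (9c) ⇒ 9c, clock 41
[6] DMA t6→A (2c) ∥ CU B:t5 (7c) ⇒ 7c, clock 48
[7] DMA t7→B (8c) ∥ CU A:t6 (7c) ⇒ 8c, clock 56
[8] DMA t8→A (9c) ∥ CU B:t7 (5c) ⇒ 9c, clock 65
[9] DMA idle ∥ CU A:t8 (5c) ⇒ 5c, clock 70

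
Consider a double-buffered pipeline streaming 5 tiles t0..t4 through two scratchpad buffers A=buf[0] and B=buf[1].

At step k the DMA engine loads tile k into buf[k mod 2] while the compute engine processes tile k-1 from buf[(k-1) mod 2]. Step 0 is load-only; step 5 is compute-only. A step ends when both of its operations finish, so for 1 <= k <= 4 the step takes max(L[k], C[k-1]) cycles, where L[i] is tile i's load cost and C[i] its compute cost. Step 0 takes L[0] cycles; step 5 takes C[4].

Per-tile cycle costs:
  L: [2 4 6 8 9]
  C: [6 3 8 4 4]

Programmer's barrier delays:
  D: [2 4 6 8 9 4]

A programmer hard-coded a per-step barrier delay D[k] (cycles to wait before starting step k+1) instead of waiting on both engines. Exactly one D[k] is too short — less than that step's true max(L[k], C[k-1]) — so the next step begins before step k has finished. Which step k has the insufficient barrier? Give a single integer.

k=0 barrier L[0]=2→2c, D[0]=2 ok
k=1 barrier max(L[1]=4,C[0]=6)→6c, D[1]=4 SHORT
k=2 barrier max(L[2]=6,C[1]=3)→6c, D[2]=6 ok
k=3 barrier max(L[3]=8,C[2]=8)→8c, D[3]=8 ok
k=4 barrier max(L[4]=9,C[3]=4)→9c, D[4]=9 ok
k=5 barrier C[4]=4→4c, D[5]=4 ok

hazard at step 1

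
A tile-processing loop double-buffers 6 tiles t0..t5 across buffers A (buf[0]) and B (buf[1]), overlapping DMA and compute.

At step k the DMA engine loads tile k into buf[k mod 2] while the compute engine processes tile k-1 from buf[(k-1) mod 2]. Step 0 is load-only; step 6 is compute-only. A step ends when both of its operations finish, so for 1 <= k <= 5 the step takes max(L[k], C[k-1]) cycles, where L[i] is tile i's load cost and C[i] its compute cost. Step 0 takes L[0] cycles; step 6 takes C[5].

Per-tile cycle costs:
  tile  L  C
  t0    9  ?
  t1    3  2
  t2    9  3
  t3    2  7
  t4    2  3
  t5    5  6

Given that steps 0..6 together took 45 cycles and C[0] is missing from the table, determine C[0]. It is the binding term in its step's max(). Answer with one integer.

step 0 | dur = L[0]=9 = 9
step 1 | dur = max(L[1]=3, C[0]=?) = C[0]  (unknown; binding)
step 2 | dur = max(L[2]=9, C[1]=2) = 9
step 3 | dur = max(L[3]=2, C[2]=3) = 3
step 4 | dur = max(L[4]=2, C[3]=7) = 7
step 5 | dur = max(L[5]=5, C[4]=3) = 5
step 6 | dur = C[5]=6 = 6
sum of known step durations = 39
dur[1] = total - known = 45 - 39 = 6
C[0] is the binding max in step 1, so C[0] = dur[1] = 6

C[0] = 6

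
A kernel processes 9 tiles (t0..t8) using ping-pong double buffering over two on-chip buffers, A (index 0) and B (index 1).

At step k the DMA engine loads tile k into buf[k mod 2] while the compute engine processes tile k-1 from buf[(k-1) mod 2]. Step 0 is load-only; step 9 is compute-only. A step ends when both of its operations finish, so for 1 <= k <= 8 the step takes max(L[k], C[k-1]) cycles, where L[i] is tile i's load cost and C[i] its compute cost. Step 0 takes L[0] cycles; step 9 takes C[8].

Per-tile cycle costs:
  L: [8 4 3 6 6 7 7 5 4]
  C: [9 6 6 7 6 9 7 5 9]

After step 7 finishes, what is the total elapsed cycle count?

k=0 load=t0/8c comp=- wait=8 total=8
k=1 load=t1/4c comp=t0/9c wait=9 total=17
k=2 load=t2/3c comp=t1/6c wait=6 total=23
k=3 load=t3/6c comp=t2/6c wait=6 total=29
k=4 load=t4/6c comp=t3/7c wait=7 total=36
k=5 load=t5/7c comp=t4/6c wait=7 total=43
k=6 load=t6/7c comp=t5/9c wait=9 total=52
k=7 load=t7/5c comp=t6/7c wait=7 total=59
k=8 load=t8/4c comp=t7/5c wait=5 total=64
k=9 load=- comp=t8/9c wait=9 total=73

end_cycle[7] = 59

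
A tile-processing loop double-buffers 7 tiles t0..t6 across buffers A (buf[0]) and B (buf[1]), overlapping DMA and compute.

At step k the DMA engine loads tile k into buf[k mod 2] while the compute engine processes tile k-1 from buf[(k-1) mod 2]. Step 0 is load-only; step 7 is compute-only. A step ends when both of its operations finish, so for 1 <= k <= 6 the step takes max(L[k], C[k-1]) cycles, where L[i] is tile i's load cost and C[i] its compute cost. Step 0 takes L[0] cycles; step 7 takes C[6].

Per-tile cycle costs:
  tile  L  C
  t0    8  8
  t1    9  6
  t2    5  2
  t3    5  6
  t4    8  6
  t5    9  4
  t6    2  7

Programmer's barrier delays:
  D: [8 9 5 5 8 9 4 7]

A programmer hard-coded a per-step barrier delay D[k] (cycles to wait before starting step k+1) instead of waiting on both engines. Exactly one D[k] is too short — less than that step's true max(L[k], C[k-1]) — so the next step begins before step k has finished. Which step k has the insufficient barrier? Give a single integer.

hazard at step 2

step 0: need L[0]=8 = 8; D[0]=8 ok
step 1: need max(L[1]=9,C[0]=8) = 9; D[1]=9 ok
step 2: need max(L[2]=5,C[1]=6) = 6; D[2]=5 SHORT
step 3: need max(L[3]=5,C[2]=2) = 5; D[3]=5 ok
step 4: need max(L[4]=8,C[3]=6) = 8; D[4]=8 ok
step 5: need max(L[5]=9,C[4]=6) = 9; D[5]=9 ok
step 6: need max(L[6]=2,C[5]=4) = 4; D[6]=4 ok
step 7: need C[6]=7 = 7; D[7]=7 ok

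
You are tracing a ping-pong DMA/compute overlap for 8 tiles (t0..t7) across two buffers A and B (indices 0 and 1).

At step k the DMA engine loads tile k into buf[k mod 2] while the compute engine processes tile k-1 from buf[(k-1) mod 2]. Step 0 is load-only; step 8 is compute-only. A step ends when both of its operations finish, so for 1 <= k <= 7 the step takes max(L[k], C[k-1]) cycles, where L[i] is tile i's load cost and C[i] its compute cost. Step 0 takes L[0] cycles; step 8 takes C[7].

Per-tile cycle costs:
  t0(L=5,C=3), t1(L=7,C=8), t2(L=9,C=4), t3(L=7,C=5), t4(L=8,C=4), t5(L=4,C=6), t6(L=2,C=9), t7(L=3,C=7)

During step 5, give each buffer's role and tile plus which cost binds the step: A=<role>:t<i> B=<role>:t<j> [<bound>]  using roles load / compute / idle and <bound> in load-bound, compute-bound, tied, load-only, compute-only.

[0] DMA t0→A (5c) ∥ CU idle ⇒ 5c, clock 5
[1] DMA t1→B (7c) ∥ CU A:t0 (3c) ⇒ 7c, clock 12
[2] DMA t2→A (9c) ∥ CU B:t1 (8c) ⇒ 9c, clock 21
[3] DMA t3→B (7c) ∥ CU A:t2 (4c) ⇒ 7c, clock 28
[4] DMA t4→A (8c) ∥ CU B:t3 (5c) ⇒ 8c, clock 36
[5] DMA t5→B (4c) ∥ CU A:t4 (4c) ⇒ 4c, clock 40
[6] DMA t6→A (2c) ∥ CU B:t5 (6c) ⇒ 6c, clock 46
[7] DMA t7→B (3c) ∥ CU A:t6 (9c) ⇒ 9c, clock 55
[8] DMA idle ∥ CU B:t7 (7c) ⇒ 7c, clock 62

step 5: A=compute:t4 B=load:t5 [tied]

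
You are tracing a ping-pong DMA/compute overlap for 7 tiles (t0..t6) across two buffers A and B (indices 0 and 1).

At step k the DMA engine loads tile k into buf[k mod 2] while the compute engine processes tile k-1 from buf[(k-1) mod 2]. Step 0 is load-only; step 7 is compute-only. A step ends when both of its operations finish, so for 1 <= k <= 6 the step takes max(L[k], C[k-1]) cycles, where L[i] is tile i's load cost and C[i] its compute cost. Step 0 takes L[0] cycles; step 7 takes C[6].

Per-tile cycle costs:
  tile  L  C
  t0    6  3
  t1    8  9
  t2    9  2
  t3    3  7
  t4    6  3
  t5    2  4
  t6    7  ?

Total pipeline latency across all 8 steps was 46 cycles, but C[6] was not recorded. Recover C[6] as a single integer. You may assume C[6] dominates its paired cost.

step 0 = dur = L[0]=6 = 6
step 1 = dur = max(L[1]=8, C[0]=3) = 8
step 2 = dur = max(L[2]=9, C[1]=9) = 9
step 3 = dur = max(L[3]=3, C[2]=2) = 3
step 4 = dur = max(L[4]=6, C[3]=7) = 7
step 5 = dur = max(L[5]=2, C[4]=3) = 3
step 6 = dur = max(L[6]=7, C[5]=4) = 7
step 7 = dur = C[6]=? = C[6]  (unknown; binding)
sum of known step durations = 43
dur[7] = total - known = 46 - 43 = 3
C[6] is the binding max in step 7, so C[6] = dur[7] = 3

C[6] = 3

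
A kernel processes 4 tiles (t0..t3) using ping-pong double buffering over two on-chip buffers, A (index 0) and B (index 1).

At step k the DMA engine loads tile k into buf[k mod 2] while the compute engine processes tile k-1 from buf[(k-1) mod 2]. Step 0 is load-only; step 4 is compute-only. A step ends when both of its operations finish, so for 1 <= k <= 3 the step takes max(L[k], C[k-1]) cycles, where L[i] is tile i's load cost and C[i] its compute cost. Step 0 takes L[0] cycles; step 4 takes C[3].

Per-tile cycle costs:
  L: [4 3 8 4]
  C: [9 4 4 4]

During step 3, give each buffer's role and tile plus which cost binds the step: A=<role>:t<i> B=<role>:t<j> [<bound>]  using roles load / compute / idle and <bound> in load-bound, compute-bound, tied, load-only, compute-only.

k=0 load=t0/4c comp=- wait=4 total=4
k=1 load=t1/3c comp=t0/9c wait=9 total=13
k=2 load=t2/8c comp=t1/4c wait=8 total=21
k=3 load=t3/4c comp=t2/4c wait=4 total=25
k=4 load=- comp=t3/4c wait=4 total=29

step 3: A=compute:t2 B=load:t3 [tied]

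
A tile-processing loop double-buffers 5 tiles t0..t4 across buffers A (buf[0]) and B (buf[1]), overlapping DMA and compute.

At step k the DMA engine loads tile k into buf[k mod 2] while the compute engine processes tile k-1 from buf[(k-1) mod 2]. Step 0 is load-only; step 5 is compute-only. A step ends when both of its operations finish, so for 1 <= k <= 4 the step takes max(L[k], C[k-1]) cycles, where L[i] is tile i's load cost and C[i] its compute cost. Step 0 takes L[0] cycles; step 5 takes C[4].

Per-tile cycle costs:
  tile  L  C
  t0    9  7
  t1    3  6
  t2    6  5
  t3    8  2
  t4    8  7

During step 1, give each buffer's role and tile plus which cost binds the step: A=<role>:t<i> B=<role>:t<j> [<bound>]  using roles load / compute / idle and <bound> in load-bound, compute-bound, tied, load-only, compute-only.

  0. 9=9c; end=9; A:t0 B:-
  1. max(3,7)=7c; end=16; A:t0 B:t1
  2. max(6,6)=6c; end=22; A:t2 B:t1
  3. max(8,5)=8c; end=30; A:t2 B:t3
  4. max(8,2)=8c; end=38; A:t4 B:t3
  5. 7=7c; end=45; A:t4 B:t3

step 1: A=compute:t0 B=load:t1 [compute-bound]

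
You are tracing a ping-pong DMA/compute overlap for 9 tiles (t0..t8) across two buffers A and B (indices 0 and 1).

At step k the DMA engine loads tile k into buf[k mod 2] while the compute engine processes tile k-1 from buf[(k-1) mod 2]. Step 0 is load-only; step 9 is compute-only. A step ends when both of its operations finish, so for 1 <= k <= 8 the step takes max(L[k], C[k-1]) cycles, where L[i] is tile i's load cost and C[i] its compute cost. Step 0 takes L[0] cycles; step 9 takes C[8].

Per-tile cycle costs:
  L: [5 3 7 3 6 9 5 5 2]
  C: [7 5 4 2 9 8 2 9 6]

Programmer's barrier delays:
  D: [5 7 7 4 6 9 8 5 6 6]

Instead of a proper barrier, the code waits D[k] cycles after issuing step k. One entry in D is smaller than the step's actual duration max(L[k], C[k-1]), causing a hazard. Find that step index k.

hazard at step 8

k=0 barrier L[0]=5→5c, D[0]=5 ok
k=1 barrier max(L[1]=3,C[0]=7)→7c, D[1]=7 ok
k=2 barrier max(L[2]=7,C[1]=5)→7c, D[2]=7 ok
k=3 barrier max(L[3]=3,C[2]=4)→4c, D[3]=4 ok
k=4 barrier max(L[4]=6,C[3]=2)→6c, D[4]=6 ok
k=5 barrier max(L[5]=9,C[4]=9)→9c, D[5]=9 ok
k=6 barrier max(L[6]=5,C[5]=8)→8c, D[6]=8 ok
k=7 barrier max(L[7]=5,C[6]=2)→5c, D[7]=5 ok
k=8 barrier max(L[8]=2,C[7]=9)→9c, D[8]=6 SHORT
k=9 barrier C[8]=6→6c, D[9]=6 ok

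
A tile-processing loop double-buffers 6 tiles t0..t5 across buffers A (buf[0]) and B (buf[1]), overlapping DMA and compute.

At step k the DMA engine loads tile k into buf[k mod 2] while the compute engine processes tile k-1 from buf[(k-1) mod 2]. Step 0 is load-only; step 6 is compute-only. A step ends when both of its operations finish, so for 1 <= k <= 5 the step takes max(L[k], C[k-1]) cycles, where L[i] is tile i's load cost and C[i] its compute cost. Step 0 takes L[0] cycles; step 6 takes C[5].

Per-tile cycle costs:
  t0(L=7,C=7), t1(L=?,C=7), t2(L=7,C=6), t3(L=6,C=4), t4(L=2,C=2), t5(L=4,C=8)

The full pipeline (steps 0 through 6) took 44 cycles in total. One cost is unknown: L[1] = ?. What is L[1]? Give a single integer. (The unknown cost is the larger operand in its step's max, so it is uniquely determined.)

L[1] = 8

step 0 = dur = L[0]=7 = 7
step 1 = dur = max(L[1]=?, C[0]=7) = L[1]  (unknown; binding)
step 2 = dur = max(L[2]=7, C[1]=7) = 7
step 3 = dur = max(L[3]=6, C[2]=6) = 6
step 4 = dur = max(L[4]=2, C[3]=4) = 4
step 5 = dur = max(L[5]=4, C[4]=2) = 4
step 6 = dur = C[5]=8 = 8
sum of known step durations = 36
dur[1] = total - known = 44 - 36 = 8
L[1] is the binding max in step 1, so L[1] = dur[1] = 8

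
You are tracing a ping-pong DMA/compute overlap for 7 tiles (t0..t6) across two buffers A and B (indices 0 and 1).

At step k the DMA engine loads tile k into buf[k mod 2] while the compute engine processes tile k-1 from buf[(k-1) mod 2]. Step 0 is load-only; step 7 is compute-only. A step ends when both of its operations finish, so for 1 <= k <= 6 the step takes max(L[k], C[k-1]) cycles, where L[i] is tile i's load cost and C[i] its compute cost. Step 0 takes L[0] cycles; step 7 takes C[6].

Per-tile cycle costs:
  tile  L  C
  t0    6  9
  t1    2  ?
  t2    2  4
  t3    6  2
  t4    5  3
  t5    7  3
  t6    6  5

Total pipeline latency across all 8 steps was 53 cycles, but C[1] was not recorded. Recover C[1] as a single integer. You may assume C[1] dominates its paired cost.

step 0 → dur = L[0]=6 = 6
step 1 → dur = max(L[1]=2, C[0]=9) = 9
step 2 → dur = max(L[2]=2, C[1]=?) = C[1]  (unknown; binding)
step 3 → dur = max(L[3]=6, C[2]=4) = 6
step 4 → dur = max(L[4]=5, C[3]=2) = 5
step 5 → dur = max(L[5]=7, C[4]=3) = 7
step 6 → dur = max(L[6]=6, C[5]=3) = 6
step 7 → dur = C[6]=5 = 5
sum of known step durations = 44
dur[2] = total - known = 53 - 44 = 9
C[1] is the binding max in step 2, so C[1] = dur[2] = 9

C[1] = 9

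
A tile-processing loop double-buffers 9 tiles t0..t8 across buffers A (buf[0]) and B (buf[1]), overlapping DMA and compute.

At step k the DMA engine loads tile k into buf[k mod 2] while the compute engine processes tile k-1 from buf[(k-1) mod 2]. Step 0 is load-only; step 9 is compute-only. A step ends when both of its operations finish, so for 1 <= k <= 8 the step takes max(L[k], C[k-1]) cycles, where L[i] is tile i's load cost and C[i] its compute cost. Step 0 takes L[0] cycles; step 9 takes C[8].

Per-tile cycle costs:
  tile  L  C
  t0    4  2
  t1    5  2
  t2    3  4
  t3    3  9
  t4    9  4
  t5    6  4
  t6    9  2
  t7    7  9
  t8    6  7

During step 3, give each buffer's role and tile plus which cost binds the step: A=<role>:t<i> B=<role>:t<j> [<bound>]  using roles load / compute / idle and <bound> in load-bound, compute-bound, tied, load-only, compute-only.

  0. 4=4c; end=4; A:t0 B:-
  1. max(5,2)=5c; end=9; A:t0 B:t1
  2. max(3,2)=3c; end=12; A:t2 B:t1
  3. max(3,4)=4c; end=16; A:t2 B:t3
  4. max(9,9)=9c; end=25; A:t4 B:t3
  5. max(6,4)=6c; end=31; A:t4 B:t5
  6. max(9,4)=9c; end=40; A:t6 B:t5
  7. max(7,2)=7c; end=47; A:t6 B:t7
  8. max(6,9)=9c; end=56; A:t8 B:t7
  9. 7=7c; end=63; A:t8 B:t7

step 3: A=compute:t2 B=load:t3 [compute-bound]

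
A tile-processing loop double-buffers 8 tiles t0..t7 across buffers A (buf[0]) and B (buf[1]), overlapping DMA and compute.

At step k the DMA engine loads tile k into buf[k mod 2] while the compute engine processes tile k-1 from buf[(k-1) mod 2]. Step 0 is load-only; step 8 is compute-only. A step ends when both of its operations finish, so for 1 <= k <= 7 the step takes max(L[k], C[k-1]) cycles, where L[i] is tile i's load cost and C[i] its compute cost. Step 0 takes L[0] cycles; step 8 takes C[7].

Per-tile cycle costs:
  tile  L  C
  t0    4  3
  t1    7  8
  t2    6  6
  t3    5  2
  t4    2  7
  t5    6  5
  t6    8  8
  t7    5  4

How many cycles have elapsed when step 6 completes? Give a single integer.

end_cycle[6] = 42

  0. 4=4c; end=4; A:t0 B:-
  1. max(7,3)=7c; end=11; A:t0 B:t1
  2. max(6,8)=8c; end=19; A:t2 B:t1
  3. max(5,6)=6c; end=25; A:t2 B:t3
  4. max(2,2)=2c; end=27; A:t4 B:t3
  5. max(6,7)=7c; end=34; A:t4 B:t5
  6. max(8,5)=8c; end=42; A:t6 B:t5
  7. max(5,8)=8c; end=50; A:t6 B:t7
  8. 4=4c; end=54; A:t6 B:t7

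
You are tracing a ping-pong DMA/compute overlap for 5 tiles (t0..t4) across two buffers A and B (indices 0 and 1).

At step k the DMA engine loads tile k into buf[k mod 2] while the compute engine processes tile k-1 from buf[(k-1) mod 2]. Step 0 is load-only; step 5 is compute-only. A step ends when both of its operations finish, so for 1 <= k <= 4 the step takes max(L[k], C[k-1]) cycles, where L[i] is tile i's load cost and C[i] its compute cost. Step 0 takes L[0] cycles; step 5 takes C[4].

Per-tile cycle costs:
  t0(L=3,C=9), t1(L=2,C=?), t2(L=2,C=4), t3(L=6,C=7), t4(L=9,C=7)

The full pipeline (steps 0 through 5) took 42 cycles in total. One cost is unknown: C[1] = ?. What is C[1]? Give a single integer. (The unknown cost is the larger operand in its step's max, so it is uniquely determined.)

step 0: dur = L[0]=3 = 3
step 1: dur = max(L[1]=2, C[0]=9) = 9
step 2: dur = max(L[2]=2, C[1]=?) = C[1]  (unknown; binding)
step 3: dur = max(L[3]=6, C[2]=4) = 6
step 4: dur = max(L[4]=9, C[3]=7) = 9
step 5: dur = C[4]=7 = 7
sum of known step durations = 34
dur[2] = total - known = 42 - 34 = 8
C[1] is the binding max in step 2, so C[1] = dur[2] = 8

C[1] = 8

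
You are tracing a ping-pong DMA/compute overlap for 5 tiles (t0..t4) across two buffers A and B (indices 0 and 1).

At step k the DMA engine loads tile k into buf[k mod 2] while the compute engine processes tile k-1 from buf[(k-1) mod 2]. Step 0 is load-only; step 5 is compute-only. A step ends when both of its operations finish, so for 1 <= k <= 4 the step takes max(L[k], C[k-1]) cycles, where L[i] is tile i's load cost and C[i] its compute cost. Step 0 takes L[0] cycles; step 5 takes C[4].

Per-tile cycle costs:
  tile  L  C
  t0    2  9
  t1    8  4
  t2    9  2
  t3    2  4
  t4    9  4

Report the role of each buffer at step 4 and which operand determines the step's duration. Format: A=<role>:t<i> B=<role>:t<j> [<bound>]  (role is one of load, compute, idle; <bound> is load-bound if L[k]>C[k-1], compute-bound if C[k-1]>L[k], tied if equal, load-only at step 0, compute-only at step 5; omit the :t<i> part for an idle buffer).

[0] DMA t0→A (2c) ∥ CU idle ⇒ 2c, clock 2
[1] DMA t1→B (8c) ∥ CU A:t0 (9c) ⇒ 9c, clock 11
[2] DMA t2→A (9c) ∥ CU B:t1 (4c) ⇒ 9c, clock 20
[3] DMA t3→B (2c) ∥ CU A:t2 (2c) ⇒ 2c, clock 22
[4] DMA t4→A (9c) ∥ CU B:t3 (4c) ⇒ 9c, clock 31
[5] DMA idle ∥ CU A:t4 (4c) ⇒ 4c, clock 35

step 4: A=load:t4 B=compute:t3 [load-bound]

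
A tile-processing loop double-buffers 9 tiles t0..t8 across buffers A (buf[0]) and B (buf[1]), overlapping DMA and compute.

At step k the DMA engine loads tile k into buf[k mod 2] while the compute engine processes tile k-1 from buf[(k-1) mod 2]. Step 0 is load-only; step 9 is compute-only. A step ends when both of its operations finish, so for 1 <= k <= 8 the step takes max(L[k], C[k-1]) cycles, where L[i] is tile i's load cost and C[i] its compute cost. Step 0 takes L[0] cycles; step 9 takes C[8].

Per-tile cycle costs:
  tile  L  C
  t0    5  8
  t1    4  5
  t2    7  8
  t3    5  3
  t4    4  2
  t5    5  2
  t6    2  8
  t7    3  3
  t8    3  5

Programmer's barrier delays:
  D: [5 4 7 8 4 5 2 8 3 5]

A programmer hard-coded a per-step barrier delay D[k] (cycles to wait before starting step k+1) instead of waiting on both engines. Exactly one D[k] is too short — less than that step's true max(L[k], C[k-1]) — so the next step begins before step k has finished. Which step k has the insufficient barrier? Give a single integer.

[0] required=L[0]=5=5 vs D=5 ok
[1] required=max(L[1]=4,C[0]=8)=8 vs D=4 SHORT
[2] required=max(L[2]=7,C[1]=5)=7 vs D=7 ok
[3] required=max(L[3]=5,C[2]=8)=8 vs D=8 ok
[4] required=max(L[4]=4,C[3]=3)=4 vs D=4 ok
[5] required=max(L[5]=5,C[4]=2)=5 vs D=5 ok
[6] required=max(L[6]=2,C[5]=2)=2 vs D=2 ok
[7] required=max(L[7]=3,C[6]=8)=8 vs D=8 ok
[8] required=max(L[8]=3,C[7]=3)=3 vs D=3 ok
[9] required=C[8]=5=5 vs D=5 ok

hazard at step 1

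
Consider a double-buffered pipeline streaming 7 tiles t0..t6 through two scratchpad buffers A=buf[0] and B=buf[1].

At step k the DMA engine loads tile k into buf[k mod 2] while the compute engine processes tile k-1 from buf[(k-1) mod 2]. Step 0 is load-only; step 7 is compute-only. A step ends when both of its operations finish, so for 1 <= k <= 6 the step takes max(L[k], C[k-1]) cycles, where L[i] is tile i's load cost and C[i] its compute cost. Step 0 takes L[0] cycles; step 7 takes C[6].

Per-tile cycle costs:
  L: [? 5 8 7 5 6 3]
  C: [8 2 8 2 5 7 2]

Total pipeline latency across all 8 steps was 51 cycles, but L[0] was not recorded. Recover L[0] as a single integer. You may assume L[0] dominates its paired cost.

step 0: dur = L[0]=? = L[0]  (unknown; binding)
step 1: dur = max(L[1]=5, C[0]=8) = 8
step 2: dur = max(L[2]=8, C[1]=2) = 8
step 3: dur = max(L[3]=7, C[2]=8) = 8
step 4: dur = max(L[4]=5, C[3]=2) = 5
step 5: dur = max(L[5]=6, C[4]=5) = 6
step 6: dur = max(L[6]=3, C[5]=7) = 7
step 7: dur = C[6]=2 = 2
sum of known step durations = 44
dur[0] = total - known = 51 - 44 = 7
L[0] is the binding max in step 0, so L[0] = dur[0] = 7

L[0] = 7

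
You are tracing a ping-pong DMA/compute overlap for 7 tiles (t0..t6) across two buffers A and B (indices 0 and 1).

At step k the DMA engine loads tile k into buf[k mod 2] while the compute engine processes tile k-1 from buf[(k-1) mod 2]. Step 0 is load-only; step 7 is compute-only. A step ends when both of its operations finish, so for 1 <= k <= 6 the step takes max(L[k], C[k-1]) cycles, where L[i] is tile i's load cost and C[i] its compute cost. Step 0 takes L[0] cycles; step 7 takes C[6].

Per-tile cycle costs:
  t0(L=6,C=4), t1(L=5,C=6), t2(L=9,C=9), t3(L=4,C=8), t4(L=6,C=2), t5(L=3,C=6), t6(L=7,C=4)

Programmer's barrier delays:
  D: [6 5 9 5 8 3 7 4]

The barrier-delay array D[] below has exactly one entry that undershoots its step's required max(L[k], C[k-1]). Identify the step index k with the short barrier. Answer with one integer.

step 0: need L[0]=6 = 6; D[0]=6 ok
step 1: need max(L[1]=5,C[0]=4) = 5; D[1]=5 ok
step 2: need max(L[2]=9,C[1]=6) = 9; D[2]=9 ok
step 3: need max(L[3]=4,C[2]=9) = 9; D[3]=5 SHORT
step 4: need max(L[4]=6,C[3]=8) = 8; D[4]=8 ok
step 5: need max(L[5]=3,C[4]=2) = 3; D[5]=3 ok
step 6: need max(L[6]=7,C[5]=6) = 7; D[6]=7 ok
step 7: need C[6]=4 = 4; D[7]=4 ok

hazard at step 3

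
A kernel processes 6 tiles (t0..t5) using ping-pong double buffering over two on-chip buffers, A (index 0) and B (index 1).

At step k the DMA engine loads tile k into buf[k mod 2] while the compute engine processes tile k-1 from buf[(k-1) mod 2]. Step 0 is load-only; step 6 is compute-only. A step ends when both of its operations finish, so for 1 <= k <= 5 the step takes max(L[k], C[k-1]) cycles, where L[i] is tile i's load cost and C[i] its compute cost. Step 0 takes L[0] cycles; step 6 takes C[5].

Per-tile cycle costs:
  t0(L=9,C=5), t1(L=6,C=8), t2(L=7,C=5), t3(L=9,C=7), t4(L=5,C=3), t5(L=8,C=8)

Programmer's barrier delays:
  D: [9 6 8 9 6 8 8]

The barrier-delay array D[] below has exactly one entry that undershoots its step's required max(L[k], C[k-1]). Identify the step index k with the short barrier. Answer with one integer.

hazard at step 4

k=0 barrier L[0]=9→9c, D[0]=9 ok
k=1 barrier max(L[1]=6,C[0]=5)→6c, D[1]=6 ok
k=2 barrier max(L[2]=7,C[1]=8)→8c, D[2]=8 ok
k=3 barrier max(L[3]=9,C[2]=5)→9c, D[3]=9 ok
k=4 barrier max(L[4]=5,C[3]=7)→7c, D[4]=6 SHORT
k=5 barrier max(L[5]=8,C[4]=3)→8c, D[5]=8 ok
k=6 barrier C[5]=8→8c, D[6]=8 ok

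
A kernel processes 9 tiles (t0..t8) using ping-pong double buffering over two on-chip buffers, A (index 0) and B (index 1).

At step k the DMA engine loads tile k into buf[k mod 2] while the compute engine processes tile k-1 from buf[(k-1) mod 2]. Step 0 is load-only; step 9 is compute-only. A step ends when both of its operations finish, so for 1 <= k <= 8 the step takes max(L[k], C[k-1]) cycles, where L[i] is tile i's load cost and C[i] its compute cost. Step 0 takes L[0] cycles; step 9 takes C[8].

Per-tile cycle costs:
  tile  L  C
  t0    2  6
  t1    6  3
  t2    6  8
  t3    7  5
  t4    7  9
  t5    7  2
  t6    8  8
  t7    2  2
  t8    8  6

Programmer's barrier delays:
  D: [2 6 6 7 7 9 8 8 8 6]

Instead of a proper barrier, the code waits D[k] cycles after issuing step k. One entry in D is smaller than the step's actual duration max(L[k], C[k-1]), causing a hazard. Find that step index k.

k=0 barrier L[0]=2→2c, D[0]=2 ok
k=1 barrier max(L[1]=6,C[0]=6)→6c, D[1]=6 ok
k=2 barrier max(L[2]=6,C[1]=3)→6c, D[2]=6 ok
k=3 barrier max(L[3]=7,C[2]=8)→8c, D[3]=7 SHORT
k=4 barrier max(L[4]=7,C[3]=5)→7c, D[4]=7 ok
k=5 barrier max(L[5]=7,C[4]=9)→9c, D[5]=9 ok
k=6 barrier max(L[6]=8,C[5]=2)→8c, D[6]=8 ok
k=7 barrier max(L[7]=2,C[6]=8)→8c, D[7]=8 ok
k=8 barrier max(L[8]=8,C[7]=2)→8c, D[8]=8 ok
k=9 barrier C[8]=6→6c, D[9]=6 ok

hazard at step 3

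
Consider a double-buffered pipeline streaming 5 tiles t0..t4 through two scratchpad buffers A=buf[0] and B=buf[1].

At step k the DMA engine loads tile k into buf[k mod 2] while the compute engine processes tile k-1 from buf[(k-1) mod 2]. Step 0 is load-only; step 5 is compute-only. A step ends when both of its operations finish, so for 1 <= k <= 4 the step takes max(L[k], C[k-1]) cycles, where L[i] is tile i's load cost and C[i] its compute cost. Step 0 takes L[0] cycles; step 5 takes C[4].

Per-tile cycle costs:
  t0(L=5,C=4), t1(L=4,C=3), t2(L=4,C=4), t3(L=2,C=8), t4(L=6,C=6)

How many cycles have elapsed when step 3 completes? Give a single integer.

end_cycle[3] = 17

[0] DMA t0→A (5c) ∥ CU idle ⇒ 5c, clock 5
[1] DMA t1→B (4c) ∥ CU A:t0 (4c) ⇒ 4c, clock 9
[2] DMA t2→A (4c) ∥ CU B:t1 (3c) ⇒ 4c, clock 13
[3] DMA t3→B (2c) ∥ CU A:t2 (4c) ⇒ 4c, clock 17
[4] DMA t4→A (6c) ∥ CU B:t3 (8c) ⇒ 8c, clock 25
[5] DMA idle ∥ CU A:t4 (6c) ⇒ 6c, clock 31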